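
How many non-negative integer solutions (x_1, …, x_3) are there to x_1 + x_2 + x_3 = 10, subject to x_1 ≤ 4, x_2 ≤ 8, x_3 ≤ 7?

36

Without the upper bounds there are C(12,2) = 66 ways to split 10 among 3 variables.
Subtract solutions that violate a single cap (substitute x_i' = x_i − (cap_i+1)): x_1 ≥ 5 gives C(7,2) = 21; x_2 ≥ 9 gives C(3,2) = 3; x_3 ≥ 8 gives C(4,2) = 6. Together 30.
No two caps can be exceeded simultaneously, so the pair terms are all 0.
By inclusion–exclusion the count is 66 − 30 + 0 = 36.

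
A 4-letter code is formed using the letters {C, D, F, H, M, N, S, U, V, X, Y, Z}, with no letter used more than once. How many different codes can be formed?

11880

Choose and order 4 of the 12 symbols: the first letter has 12 options, the next 11, then 10, 9.
12 × 11 × 10 × 9 = 11880.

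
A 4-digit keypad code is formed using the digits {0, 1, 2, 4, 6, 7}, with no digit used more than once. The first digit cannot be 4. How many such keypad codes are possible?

300

The first digit has 6−1 = 5 choices (anything except 4).
The remaining 3 digits are filled from the other 5 symbols without repetition: 5 × 4 × 3 = 60.
Total: 5 × 60 = 300.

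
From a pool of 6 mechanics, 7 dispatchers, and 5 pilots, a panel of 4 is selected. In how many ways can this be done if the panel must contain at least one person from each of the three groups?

Total 4-person selections from all 18: C(18,4) = 3060.
Selections missing a whole group: no mechanics → C(12,4) = 495; no dispatchers → C(11,4) = 330; no pilots → C(13,4) = 715.
Add back selections omitting two groups (i.e. drawn from a single group): C(6,4) + C(7,4) + C(5,4) = 55.
By inclusion–exclusion: 3060 − 1540 + 55 = 1575.

1575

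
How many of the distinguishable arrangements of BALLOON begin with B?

Fix B in the first position and arrange the remaining 6 letters.
Those 6 letters have L appearing twice and O appearing twice, giving (6)!/(2!·2!) = 180.

180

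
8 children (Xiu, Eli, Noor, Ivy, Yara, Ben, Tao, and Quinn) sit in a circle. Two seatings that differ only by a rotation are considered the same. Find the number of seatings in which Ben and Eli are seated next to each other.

Treat {Ben, Eli} as one unit (2 internal orders) and seat the resulting 7 units around the table: (6)! circular arrangements.
So 2 × (6)! = 2 × 720 = 1440.

1440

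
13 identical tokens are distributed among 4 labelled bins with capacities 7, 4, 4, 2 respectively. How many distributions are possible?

By stars and bars, unrestricted non-negative solutions to x_1+…+x_4 = 13 number C(13+3,3) = 560.
Subtract solutions that violate a single cap (substitute x_i' = x_i − (cap_i+1)): x_1 ≥ 8 gives C(8,3) = 56; x_2 ≥ 5 gives C(11,3) = 165; x_3 ≥ 5 gives C(11,3) = 165; x_4 ≥ 3 gives C(13,3) = 286. Together 672.
Add back pairs where two caps are both exceeded: 1 + 1 + 10 + 20 + 56 + 56 = 144.
Subtract triples: 0 + 0 + 0 + 1 = 1.
By inclusion–exclusion the count is 560 − 672 + 144 − 1 = 31.

31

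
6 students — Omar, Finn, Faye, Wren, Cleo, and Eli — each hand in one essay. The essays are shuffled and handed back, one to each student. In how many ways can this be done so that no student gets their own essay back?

This is the derangement count D_6: permutations of 6 items with no fixed point.
By inclusion–exclusion this is Σ_{j=0}^{6} (−1)^j C(6,j)·(6−j)!.
Computing: 720 − 720 + 360 − 120 + 30 − 6 + 1 = 265.

265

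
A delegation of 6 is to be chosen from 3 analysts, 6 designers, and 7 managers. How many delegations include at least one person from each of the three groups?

With no constraint there are C(16,6) = 8008 possible selections.
Subtract selections that omit an entire group: no analysts → C(13,6) = 1716; no designers → C(10,6) = 210; no managers → C(9,6) = 84.
Add back selections omitting two groups (i.e. drawn from a single group): C(3,6) + C(6,6) + C(7,6) = 8.
By inclusion–exclusion: 8008 − 2010 + 8 = 6006.

6006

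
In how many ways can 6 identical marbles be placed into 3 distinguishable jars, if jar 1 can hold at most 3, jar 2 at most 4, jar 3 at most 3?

13

By stars and bars, unrestricted non-negative solutions to x_1+…+x_3 = 6 number C(6+2,2) = 28.
Subtract solutions that violate a single cap (substitute x_i' = x_i − (cap_i+1)): x_1 ≥ 4 gives C(4,2) = 6; x_2 ≥ 5 gives C(3,2) = 3; x_3 ≥ 4 gives C(4,2) = 6. Together 15.
No two caps can be exceeded simultaneously, so the pair terms are all 0.
By inclusion–exclusion the count is 28 − 15 + 0 = 13.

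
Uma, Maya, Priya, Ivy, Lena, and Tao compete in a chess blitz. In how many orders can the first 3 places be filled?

120

There are 6 choices for 1st place, 5 for 2nd, and 4 for 3rd.
That gives 6 × 5 × 4 = 120.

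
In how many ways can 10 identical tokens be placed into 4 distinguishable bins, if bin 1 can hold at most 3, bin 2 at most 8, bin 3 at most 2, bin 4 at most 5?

68

By stars and bars, unrestricted non-negative solutions to x_1+…+x_4 = 10 number C(10+3,3) = 286.
Subtract solutions that violate a single cap (substitute x_i' = x_i − (cap_i+1)): x_1 ≥ 4 gives C(9,3) = 84; x_2 ≥ 9 gives C(4,3) = 4; x_3 ≥ 3 gives C(10,3) = 120; x_4 ≥ 6 gives C(7,3) = 35. Together 243.
Add back pairs where two caps are both exceeded: 0 + 20 + 1 + 0 + 0 + 4 = 25.
By inclusion–exclusion the count is 286 − 243 + 25 = 68.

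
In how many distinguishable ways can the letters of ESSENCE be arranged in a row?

ESSENCE has 7 letters with E appearing 3 times and S appearing twice.
Dividing 7! = 5040 by 3!·2! = 12 for the repeated letters gives 420.

420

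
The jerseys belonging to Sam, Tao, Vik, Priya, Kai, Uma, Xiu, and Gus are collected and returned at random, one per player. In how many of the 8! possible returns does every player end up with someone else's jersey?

14833

Count assignments avoiding every fixed point. For any j of the 8 players fixed to their old jersey, the other 8−j can be arranged in (8−j)! ways.
By inclusion–exclusion this is Σ_{j=0}^{8} (−1)^j C(8,j)·(8−j)!.
Computing: 40320 − 40320 + 20160 − 6720 + 1680 − 336 + 56 − 8 + 1 = 14833.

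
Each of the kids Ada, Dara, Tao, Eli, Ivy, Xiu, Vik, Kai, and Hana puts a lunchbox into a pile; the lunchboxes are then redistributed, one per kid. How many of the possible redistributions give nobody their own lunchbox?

133496

Let Aᵢ be the assignments in which kid i gets their own lunchbox. We want the size of the complement of A₁∪…∪A_9.
By inclusion–exclusion this is Σ_{j=0}^{9} (−1)^j C(9,j)·(9−j)!.
Computing: 362880 − 362880 + 181440 − 60480 + 15120 − 3024 + 504 − 72 + 9 − 1 = 133496.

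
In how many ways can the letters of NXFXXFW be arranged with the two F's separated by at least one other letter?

Total arrangements of NXFXXFW: 7!/(3!·2!) = 420.
If the two F's are adjacent, glue them into one block, leaving 6 items to arrange: (6)!/(3!) = 120 ways.
Subtracting, 420 − 120 = 300 arrangements keep the F's apart.

300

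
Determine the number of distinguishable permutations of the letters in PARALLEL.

The 8 letters of PARALLEL have repeats: A appearing twice and L appearing 3 times.
Dividing 8! = 40320 by 3!·2! = 12 for the repeated letters gives 3360.

3360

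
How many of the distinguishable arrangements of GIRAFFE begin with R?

360

With the first slot taken by R, it remains to arrange the other 6 letters (GIAFFE).
Those 6 letters have F appearing twice, giving (6)!/(2!) = 360.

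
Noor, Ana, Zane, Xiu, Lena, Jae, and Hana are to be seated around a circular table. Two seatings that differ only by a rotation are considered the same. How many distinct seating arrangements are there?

Around a circle, 7 distinct people have 7!/7 = (6)! = 720 rotationally distinct seatings.

720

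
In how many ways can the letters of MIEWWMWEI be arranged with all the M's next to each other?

Treat the 2 copies of M as a single block. The multiset to arrange is then {MM, E, E, I, I, W, W, W}, 8 items in all.
That gives (8)!/(3!·2!·2!) = 1680 arrangements.

1680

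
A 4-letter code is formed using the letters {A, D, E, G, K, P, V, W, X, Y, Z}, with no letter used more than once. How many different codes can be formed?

This is a permutation of 4 out of 11: P(11,4) = 11!/7!.
That product is 11 × 10 × 9 × 8 = 7920.

7920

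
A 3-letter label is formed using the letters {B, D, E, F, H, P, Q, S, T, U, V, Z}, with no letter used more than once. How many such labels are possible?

1320

Choose and order 3 of the 12 symbols: the first letter has 12 options, the next 11, then 10.
12 × 11 × 10 = 1320.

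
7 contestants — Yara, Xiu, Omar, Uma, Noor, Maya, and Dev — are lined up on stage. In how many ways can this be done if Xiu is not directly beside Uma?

There are 7! = 5040 arrangements in all. If Xiu and Uma are adjacent, merging them into one block gives 2·(6)! = 1440 arrangements.
Complementary counting: 5040 − 1440 = 3600.

3600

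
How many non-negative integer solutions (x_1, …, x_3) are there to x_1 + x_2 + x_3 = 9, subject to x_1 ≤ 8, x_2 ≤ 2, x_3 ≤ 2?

8

Without the upper bounds there are C(11,2) = 55 ways to split 9 among 3 variables.
Subtract solutions that violate a single cap (substitute x_i' = x_i − (cap_i+1)): x_1 ≥ 9 gives C(2,2) = 1; x_2 ≥ 3 gives C(8,2) = 28; x_3 ≥ 3 gives C(8,2) = 28. Together 57.
Add back pairs where two caps are both exceeded: 0 + 0 + 10 = 10.
By inclusion–exclusion the count is 55 − 57 + 10 = 8.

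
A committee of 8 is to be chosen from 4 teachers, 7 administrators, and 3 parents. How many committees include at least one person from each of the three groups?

2793

With no constraint there are C(14,8) = 3003 possible selections.
Subtract selections that omit an entire group: no teachers → C(10,8) = 45; no administrators → C(7,8) = 0; no parents → C(11,8) = 165.
Add back selections omitting two groups (i.e. drawn from a single group): C(4,8) + C(7,8) + C(3,8) = 0.
By inclusion–exclusion: 3003 − 210 + 0 = 2793.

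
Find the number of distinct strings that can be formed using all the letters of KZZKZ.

KZZKZ has 5 letters with K appearing twice and Z appearing 3 times.
The number of distinct arrangements is 5!/(3!·2!) = 120/12 = 10.

10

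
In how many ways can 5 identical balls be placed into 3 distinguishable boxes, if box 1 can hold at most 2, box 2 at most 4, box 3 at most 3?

11

Without the upper bounds there are C(7,2) = 21 ways to split 5 among 3 boxes.
Subtract solutions that violate a single cap (substitute x_i' = x_i − (cap_i+1)): x_1 ≥ 3 gives C(4,2) = 6; x_2 ≥ 5 gives C(2,2) = 1; x_3 ≥ 4 gives C(3,2) = 3. Together 10.
No two caps can be exceeded simultaneously, so the pair terms are all 0.
By inclusion–exclusion the count is 21 − 10 + 0 = 11.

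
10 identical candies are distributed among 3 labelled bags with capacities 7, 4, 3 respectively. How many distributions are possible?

14

By stars and bars, unrestricted non-negative solutions to x_1+…+x_3 = 10 number C(10+2,2) = 66.
Subtract solutions that violate a single cap (substitute x_i' = x_i − (cap_i+1)): x_1 ≥ 8 gives C(4,2) = 6; x_2 ≥ 5 gives C(7,2) = 21; x_3 ≥ 4 gives C(8,2) = 28. Together 55.
Add back pairs where two caps are both exceeded: 0 + 0 + 3 = 3.
By inclusion–exclusion the count is 66 − 55 + 3 = 14.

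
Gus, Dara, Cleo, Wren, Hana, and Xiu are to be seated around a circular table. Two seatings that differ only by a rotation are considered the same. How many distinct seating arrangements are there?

120

Seat Gus anywhere (absorbing the rotational symmetry), then permute the other 5: (5)! = 120.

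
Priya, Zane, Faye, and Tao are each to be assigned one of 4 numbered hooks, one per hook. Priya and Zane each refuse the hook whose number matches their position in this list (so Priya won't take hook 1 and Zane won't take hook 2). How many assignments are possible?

Let Aᵢ (for i ∈ {1, 2}) be the placements that put person i in their forbidden hook. Any j of these fix j positions, leaving (4−j)! ways to fill the rest, and there are C(2,j) ways to pick which j.
By inclusion–exclusion, the number of valid placements is Σ_{j=0}^{2} (−1)^j C(2,j)·(4−j)!.
Computing: 24 − 12 + 2 = 14.

14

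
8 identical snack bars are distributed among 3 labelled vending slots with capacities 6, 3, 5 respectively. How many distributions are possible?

21

By stars and bars, unrestricted non-negative solutions to x_1+…+x_3 = 8 number C(8+2,2) = 45.
Subtract solutions that violate a single cap (substitute x_i' = x_i − (cap_i+1)): x_1 ≥ 7 gives C(3,2) = 3; x_2 ≥ 4 gives C(6,2) = 15; x_3 ≥ 6 gives C(4,2) = 6. Together 24.
No two caps can be exceeded simultaneously, so the pair terms are all 0.
By inclusion–exclusion the count is 45 − 24 + 0 = 21.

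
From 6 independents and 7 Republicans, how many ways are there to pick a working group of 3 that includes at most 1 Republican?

125

Split by how many Republicans are chosen (0 through 1).
Sum: C(7,0)·C(6,3) + C(7,1)·C(6,2) = 20 + 105 = 125.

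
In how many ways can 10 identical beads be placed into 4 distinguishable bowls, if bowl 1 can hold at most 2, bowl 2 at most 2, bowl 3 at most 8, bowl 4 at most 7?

By stars and bars, unrestricted non-negative solutions to x_1+…+x_4 = 10 number C(10+3,3) = 286.
Subtract solutions that violate a single cap (substitute x_i' = x_i − (cap_i+1)): x_1 ≥ 3 gives C(10,3) = 120; x_2 ≥ 3 gives C(10,3) = 120; x_3 ≥ 9 gives C(4,3) = 4; x_4 ≥ 8 gives C(5,3) = 10. Together 254.
Add back pairs where two caps are both exceeded: 35 + 0 + 0 + 0 + 0 + 0 = 35.
By inclusion–exclusion the count is 286 − 254 + 35 = 67.

67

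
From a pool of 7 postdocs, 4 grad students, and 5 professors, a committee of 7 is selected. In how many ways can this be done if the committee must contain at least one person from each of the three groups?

10283

Total 7-person selections from all 16: C(16,7) = 11440.
Selections missing a whole group: no postdocs → C(9,7) = 36; no grad students → C(12,7) = 792; no professors → C(11,7) = 330.
Add back selections omitting two groups (i.e. drawn from a single group): C(7,7) + C(4,7) + C(5,7) = 1.
By inclusion–exclusion: 11440 − 1158 + 1 = 10283.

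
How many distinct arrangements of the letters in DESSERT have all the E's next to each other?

Treat the 2 copies of E as a single block. The multiset to arrange is then {EE, D, R, S, S, T}, 6 items in all.
That gives (6)!/(2!) = 360 arrangements.

360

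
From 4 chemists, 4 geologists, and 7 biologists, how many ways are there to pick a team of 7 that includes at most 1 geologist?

Split by how many geologists are chosen (0 through 1).
Sum: C(4,0)·C(11,7) + C(4,1)·C(11,6) = 330 + 1848 = 2178.

2178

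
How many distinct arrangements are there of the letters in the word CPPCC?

Letter multiplicities in CPPCC: C×3, P×2.
So there are 5! / (3!·2!) = 10 distinguishable arrangements.

10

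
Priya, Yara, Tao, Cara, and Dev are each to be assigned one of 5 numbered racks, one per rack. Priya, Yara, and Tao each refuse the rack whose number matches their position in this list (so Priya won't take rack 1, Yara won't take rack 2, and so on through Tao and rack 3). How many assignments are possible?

64

Let Aᵢ (for i ∈ {1, 2, 3}) be the placements that put person i in their forbidden rack. Any j of these fix j positions, leaving (5−j)! ways to fill the rest, and there are C(3,j) ways to pick which j.
By inclusion–exclusion, the number of valid placements is Σ_{j=0}^{3} (−1)^j C(3,j)·(5−j)!.
Computing: 120 − 72 + 18 − 2 = 64.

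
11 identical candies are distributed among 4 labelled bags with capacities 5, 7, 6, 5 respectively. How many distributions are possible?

By stars and bars, unrestricted non-negative solutions to x_1+…+x_4 = 11 number C(11+3,3) = 364.
Subtract solutions that violate a single cap (substitute x_i' = x_i − (cap_i+1)): x_1 ≥ 6 gives C(8,3) = 56; x_2 ≥ 8 gives C(6,3) = 20; x_3 ≥ 7 gives C(7,3) = 35; x_4 ≥ 6 gives C(8,3) = 56. Together 167.
No two caps can be exceeded simultaneously, so the pair terms are all 0.
By inclusion–exclusion the count is 364 − 167 + 0 = 197.

197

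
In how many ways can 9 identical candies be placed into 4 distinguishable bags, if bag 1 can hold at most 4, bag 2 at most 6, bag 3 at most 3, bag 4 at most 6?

110

Ignoring the caps, the number of non-negative solutions to x_1+…+x_4 = 9 is C(12,3) = 220.
Subtract solutions that violate a single cap (substitute x_i' = x_i − (cap_i+1)): x_1 ≥ 5 gives C(7,3) = 35; x_2 ≥ 7 gives C(5,3) = 10; x_3 ≥ 4 gives C(8,3) = 56; x_4 ≥ 7 gives C(5,3) = 10. Together 111.
Add back pairs where two caps are both exceeded: 0 + 1 + 0 + 0 + 0 + 0 = 1.
By inclusion–exclusion the count is 220 − 111 + 1 = 110.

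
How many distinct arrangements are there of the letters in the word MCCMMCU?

The 7 letters of MCCMMCU have repeats: C appearing 3 times and M appearing 3 times.
Dividing 7! = 5040 by 3!·3! = 36 for the repeated letters gives 140.

140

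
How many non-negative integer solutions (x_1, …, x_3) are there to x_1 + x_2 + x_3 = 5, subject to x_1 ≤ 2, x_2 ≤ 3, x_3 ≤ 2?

6

Without the upper bounds there are C(7,2) = 21 ways to split 5 among 3 variables.
Subtract solutions that violate a single cap (substitute x_i' = x_i − (cap_i+1)): x_1 ≥ 3 gives C(4,2) = 6; x_2 ≥ 4 gives C(3,2) = 3; x_3 ≥ 3 gives C(4,2) = 6. Together 15.
No two caps can be exceeded simultaneously, so the pair terms are all 0.
By inclusion–exclusion the count is 21 − 15 + 0 = 6.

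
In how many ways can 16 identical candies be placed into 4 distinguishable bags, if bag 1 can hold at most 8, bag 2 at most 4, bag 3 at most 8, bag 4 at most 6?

202

By stars and bars, unrestricted non-negative solutions to x_1+…+x_4 = 16 number C(16+3,3) = 969.
Subtract solutions that violate a single cap (substitute x_i' = x_i − (cap_i+1)): x_1 ≥ 9 gives C(10,3) = 120; x_2 ≥ 5 gives C(14,3) = 364; x_3 ≥ 9 gives C(10,3) = 120; x_4 ≥ 7 gives C(12,3) = 220. Together 824.
Add back pairs where two caps are both exceeded: 10 + 0 + 1 + 10 + 35 + 1 = 57.
By inclusion–exclusion the count is 969 − 824 + 57 = 202.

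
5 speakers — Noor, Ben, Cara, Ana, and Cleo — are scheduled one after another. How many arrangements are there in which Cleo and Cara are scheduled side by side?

48

Glue Cleo and Cara into one block (2 internal orders), leaving 4 units to arrange in a row.
So the count is 2·(4)! = 48.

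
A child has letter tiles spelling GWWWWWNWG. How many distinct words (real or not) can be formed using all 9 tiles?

252

GWWWWWNWG has 9 letters with G appearing twice and W appearing 6 times.
The number of distinct arrangements is 9!/(6!·2!) = 362880/1440 = 252.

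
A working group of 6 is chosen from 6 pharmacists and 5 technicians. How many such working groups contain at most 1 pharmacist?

Split by how many pharmacists are chosen (0 through 1).
Sum: C(6,0)·C(5,6) + C(6,1)·C(5,5) = 0 + 6 = 6.

6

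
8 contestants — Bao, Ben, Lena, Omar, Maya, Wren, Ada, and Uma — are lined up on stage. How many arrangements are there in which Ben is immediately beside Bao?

Place the 6 others and the Ben-Bao pair as 7 objects in a line; the pair has 2 internal arrangements.
So the count is 2·(7)! = 10080.

10080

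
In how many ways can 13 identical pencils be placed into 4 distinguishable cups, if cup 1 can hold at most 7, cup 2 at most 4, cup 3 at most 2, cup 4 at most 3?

19

Without the upper bounds there are C(16,3) = 560 ways to split 13 among 4 cups.
Subtract solutions that violate a single cap (substitute x_i' = x_i − (cap_i+1)): x_1 ≥ 8 gives C(8,3) = 56; x_2 ≥ 5 gives C(11,3) = 165; x_3 ≥ 3 gives C(13,3) = 286; x_4 ≥ 4 gives C(12,3) = 220. Together 727.
Add back pairs where two caps are both exceeded: 1 + 10 + 4 + 56 + 35 + 84 = 190.
Subtract triples: 0 + 0 + 0 + 4 = 4.
By inclusion–exclusion the count is 560 − 727 + 190 − 4 = 19.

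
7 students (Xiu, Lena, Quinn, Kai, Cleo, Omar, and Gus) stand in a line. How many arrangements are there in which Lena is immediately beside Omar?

1440

Treat {Lena, Omar} as a single unit. There are 6 units to order, and the pair itself can be ordered 2 ways.
So the count is 2·(6)! = 1440.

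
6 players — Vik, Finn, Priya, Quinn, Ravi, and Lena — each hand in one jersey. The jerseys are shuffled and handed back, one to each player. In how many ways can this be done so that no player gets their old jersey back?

265

Count assignments avoiding every fixed point. For any j of the 6 players fixed to their old jersey, the other 6−j can be arranged in (6−j)! ways.
By inclusion–exclusion this is Σ_{j=0}^{6} (−1)^j C(6,j)·(6−j)!.
Computing: 720 − 720 + 360 − 120 + 30 − 6 + 1 = 265.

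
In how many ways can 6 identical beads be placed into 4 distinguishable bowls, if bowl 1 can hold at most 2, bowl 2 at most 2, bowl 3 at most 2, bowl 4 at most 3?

Without the upper bounds there are C(9,3) = 84 ways to split 6 among 4 bowls.
Subtract solutions that violate a single cap (substitute x_i' = x_i − (cap_i+1)): x_1 ≥ 3 gives C(6,3) = 20; x_2 ≥ 3 gives C(6,3) = 20; x_3 ≥ 3 gives C(6,3) = 20; x_4 ≥ 4 gives C(5,3) = 10. Together 70.
Add back pairs where two caps are both exceeded: 1 + 1 + 0 + 1 + 0 + 0 = 3.
By inclusion–exclusion the count is 84 − 70 + 3 = 17.

17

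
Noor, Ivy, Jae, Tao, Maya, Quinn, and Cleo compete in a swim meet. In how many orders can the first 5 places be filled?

This is an ordered selection of 5 from 7: P(7,5).
That gives 7 × 6 × 5 × 4 × 3 = 2520.

2520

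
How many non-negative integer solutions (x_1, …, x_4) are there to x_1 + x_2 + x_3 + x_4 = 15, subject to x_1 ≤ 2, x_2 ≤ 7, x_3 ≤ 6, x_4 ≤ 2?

10

Ignoring the caps, the number of non-negative solutions to x_1+…+x_4 = 15 is C(18,3) = 816.
Subtract solutions that violate a single cap (substitute x_i' = x_i − (cap_i+1)): x_1 ≥ 3 gives C(15,3) = 455; x_2 ≥ 8 gives C(10,3) = 120; x_3 ≥ 7 gives C(11,3) = 165; x_4 ≥ 3 gives C(15,3) = 455. Together 1195.
Add back pairs where two caps are both exceeded: 35 + 56 + 220 + 1 + 35 + 56 = 403.
Subtract triples: 0 + 4 + 10 + 0 = 14.
By inclusion–exclusion the count is 816 − 1195 + 403 − 14 = 10.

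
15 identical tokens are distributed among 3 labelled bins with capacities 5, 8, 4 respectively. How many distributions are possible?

Ignoring the caps, the number of non-negative solutions to x_1+…+x_3 = 15 is C(17,2) = 136.
Subtract solutions that violate a single cap (substitute x_i' = x_i − (cap_i+1)): x_1 ≥ 6 gives C(11,2) = 55; x_2 ≥ 9 gives C(8,2) = 28; x_3 ≥ 5 gives C(12,2) = 66. Together 149.
Add back pairs where two caps are both exceeded: 1 + 15 + 3 = 19.
By inclusion–exclusion the count is 136 − 149 + 19 = 6.

6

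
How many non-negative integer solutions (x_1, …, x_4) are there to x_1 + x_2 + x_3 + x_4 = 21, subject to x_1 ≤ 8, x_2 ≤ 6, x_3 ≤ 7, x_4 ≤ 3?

20

By stars and bars, unrestricted non-negative solutions to x_1+…+x_4 = 21 number C(21+3,3) = 2024.
Subtract solutions that violate a single cap (substitute x_i' = x_i − (cap_i+1)): x_1 ≥ 9 gives C(15,3) = 455; x_2 ≥ 7 gives C(17,3) = 680; x_3 ≥ 8 gives C(16,3) = 560; x_4 ≥ 4 gives C(20,3) = 1140. Together 2835.
Add back pairs where two caps are both exceeded: 56 + 35 + 165 + 84 + 286 + 220 = 846.
Subtract triples: 0 + 4 + 1 + 10 = 15.
By inclusion–exclusion the count is 2024 − 2835 + 846 − 15 = 20.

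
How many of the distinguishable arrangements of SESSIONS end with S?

840

Fix S in the last position and arrange the remaining 7 letters.
Those 7 letters have S appearing 3 times, giving (7)!/(3!) = 840.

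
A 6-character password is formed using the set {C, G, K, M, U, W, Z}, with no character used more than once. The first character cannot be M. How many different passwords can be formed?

4320

The first character has 7−1 = 6 choices (anything except M).
The remaining 5 characters are filled from the other 6 symbols without repetition: 6 × 5 × 4 × 3 × 2 = 720.
Total: 6 × 720 = 4320.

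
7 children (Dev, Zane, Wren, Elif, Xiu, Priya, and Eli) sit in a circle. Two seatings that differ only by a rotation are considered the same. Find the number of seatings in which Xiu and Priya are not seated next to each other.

All circular seatings of 7 people number (6)! = 720.
Those with Xiu next to Priya: fuse the pair into one unit and seat 6 units around a circle — 2·(5)! = 240.
Subtracting, 720 − 240 = 480.

480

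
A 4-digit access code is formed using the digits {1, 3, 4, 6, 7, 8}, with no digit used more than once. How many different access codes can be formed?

This is a permutation of 4 out of 6: P(6,4) = 6!/2!.
That product is 6 × 5 × 4 × 3 = 360.

360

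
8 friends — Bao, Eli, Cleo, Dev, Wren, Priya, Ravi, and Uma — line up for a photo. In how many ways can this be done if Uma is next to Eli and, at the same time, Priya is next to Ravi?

2880

Treat {Uma,Eli} as one block (2 orders) and {Priya,Ravi} as another (2 orders).
That leaves 6 units to arrange: 2 × 2 × 6! = 4 × 720 = 2880.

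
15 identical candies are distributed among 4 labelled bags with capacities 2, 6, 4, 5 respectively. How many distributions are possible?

10

Without the upper bounds there are C(18,3) = 816 ways to split 15 among 4 bags.
Subtract solutions that violate a single cap (substitute x_i' = x_i − (cap_i+1)): x_1 ≥ 3 gives C(15,3) = 455; x_2 ≥ 7 gives C(11,3) = 165; x_3 ≥ 5 gives C(13,3) = 286; x_4 ≥ 6 gives C(12,3) = 220. Together 1126.
Add back pairs where two caps are both exceeded: 56 + 120 + 84 + 20 + 10 + 35 = 325.
Subtract triples: 1 + 0 + 4 + 0 = 5.
By inclusion–exclusion the count is 816 − 1126 + 325 − 5 = 10.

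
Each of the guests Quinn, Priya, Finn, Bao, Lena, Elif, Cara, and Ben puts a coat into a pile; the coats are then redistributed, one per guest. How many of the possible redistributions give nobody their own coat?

This is the derangement count D_8: permutations of 8 items with no fixed point.
By inclusion–exclusion this is Σ_{j=0}^{8} (−1)^j C(8,j)·(8−j)!.
Computing: 40320 − 40320 + 20160 − 6720 + 1680 − 336 + 56 − 8 + 1 = 14833.

14833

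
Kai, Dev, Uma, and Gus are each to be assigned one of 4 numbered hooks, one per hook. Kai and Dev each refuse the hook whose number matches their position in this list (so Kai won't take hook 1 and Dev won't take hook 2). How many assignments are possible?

14

Let Aᵢ (for i ∈ {1, 2}) be the placements that put person i in their forbidden hook. Any j of these fix j positions, leaving (4−j)! ways to fill the rest, and there are C(2,j) ways to pick which j.
By inclusion–exclusion, the number of valid placements is Σ_{j=0}^{2} (−1)^j C(2,j)·(4−j)!.
Computing: 24 − 12 + 2 = 14.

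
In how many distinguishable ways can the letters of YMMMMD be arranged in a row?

The 6 letters of YMMMMD have repeats: M appearing 4 times.
So there are 6! / (4!) = 30 distinguishable arrangements.

30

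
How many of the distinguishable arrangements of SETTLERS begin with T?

With the first slot taken by T, it remains to arrange the other 7 letters (SETLERS).
Those 7 letters have E appearing twice and S appearing twice, giving (7)!/(2!·2!) = 1260.

1260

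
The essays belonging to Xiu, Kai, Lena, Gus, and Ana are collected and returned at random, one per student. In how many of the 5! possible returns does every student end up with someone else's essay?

Count assignments avoiding every fixed point. For any j of the 5 students fixed to their own essay, the other 5−j can be arranged in (5−j)! ways.
By inclusion–exclusion this is Σ_{j=0}^{5} (−1)^j C(5,j)·(5−j)!.
Computing: 120 − 120 + 60 − 20 + 5 − 1 = 44.

44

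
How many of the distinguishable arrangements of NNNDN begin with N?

Fix N in the first position and arrange the remaining 4 letters.
Those 4 letters have N appearing 3 times, giving (4)!/(3!) = 4.

4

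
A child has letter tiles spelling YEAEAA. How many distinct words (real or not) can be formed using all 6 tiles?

YEAEAA has 6 letters with A appearing 3 times and E appearing twice.
So there are 6! / (3!·2!) = 60 distinguishable arrangements.

60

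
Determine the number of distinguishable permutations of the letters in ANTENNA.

420

Letter multiplicities in ANTENNA: A×2, E×1, N×3, T×1.
Dividing 7! = 5040 by 3!·2! = 12 for the repeated letters gives 420.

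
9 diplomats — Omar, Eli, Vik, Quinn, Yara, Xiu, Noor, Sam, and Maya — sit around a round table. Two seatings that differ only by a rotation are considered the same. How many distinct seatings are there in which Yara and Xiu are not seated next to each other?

30240

All circular seatings of 9 people number (8)! = 40320.
Seatings with Yara beside Xiu: treat them as a block with 2 internal orders, giving 2 × (7)! = 10080.
Subtracting, 40320 − 10080 = 30240.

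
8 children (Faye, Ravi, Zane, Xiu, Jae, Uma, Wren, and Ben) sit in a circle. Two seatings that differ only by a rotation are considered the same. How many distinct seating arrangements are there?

5040

Seat Faye anywhere (absorbing the rotational symmetry), then permute the other 7: (7)! = 5040.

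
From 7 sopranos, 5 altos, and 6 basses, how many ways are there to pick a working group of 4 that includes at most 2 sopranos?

2640

Split by how many sopranos are chosen (0 through 2).
Sum: C(7,0)·C(11,4) + C(7,1)·C(11,3) + C(7,2)·C(11,2) = 330 + 1155 + 1155 = 2640.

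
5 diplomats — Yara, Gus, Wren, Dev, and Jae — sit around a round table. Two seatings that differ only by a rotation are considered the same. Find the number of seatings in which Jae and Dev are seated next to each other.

Glue Jae and Dev into a block (2 internal orders). Seating 4 units around a circle gives (3)! arrangements.
So 2 × (3)! = 2 × 6 = 12.

12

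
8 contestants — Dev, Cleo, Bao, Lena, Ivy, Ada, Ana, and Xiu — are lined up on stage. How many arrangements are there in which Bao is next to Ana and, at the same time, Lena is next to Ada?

2880

Treat {Bao,Ana} as one block (2 orders) and {Lena,Ada} as another (2 orders).
That leaves 6 units to arrange: 2 × 2 × 6! = 4 × 720 = 2880.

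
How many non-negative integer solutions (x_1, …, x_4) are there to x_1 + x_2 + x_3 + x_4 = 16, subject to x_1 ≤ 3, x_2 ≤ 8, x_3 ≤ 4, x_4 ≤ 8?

Without the upper bounds there are C(19,3) = 969 ways to split 16 among 4 variables.
Subtract solutions that violate a single cap (substitute x_i' = x_i − (cap_i+1)): x_1 ≥ 4 gives C(15,3) = 455; x_2 ≥ 9 gives C(10,3) = 120; x_3 ≥ 5 gives C(14,3) = 364; x_4 ≥ 9 gives C(10,3) = 120. Together 1059.
Add back pairs where two caps are both exceeded: 20 + 120 + 20 + 10 + 0 + 10 = 180.
By inclusion–exclusion the count is 969 − 1059 + 180 = 90.

90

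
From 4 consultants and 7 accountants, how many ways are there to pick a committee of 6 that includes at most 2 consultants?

301

Split by how many consultants are chosen (0 through 2).
Sum: C(4,0)·C(7,6) + C(4,1)·C(7,5) + C(4,2)·C(7,4) = 7 + 84 + 210 = 301.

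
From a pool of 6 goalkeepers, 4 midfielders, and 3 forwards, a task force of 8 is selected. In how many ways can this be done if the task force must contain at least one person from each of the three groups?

1233

With no constraint there are C(13,8) = 1287 possible selections.
Selections missing a whole group: no goalkeepers → C(7,8) = 0; no midfielders → C(9,8) = 9; no forwards → C(10,8) = 45.
Add back selections omitting two groups (i.e. drawn from a single group): C(6,8) + C(4,8) + C(3,8) = 0.
By inclusion–exclusion: 1287 − 54 + 0 = 1233.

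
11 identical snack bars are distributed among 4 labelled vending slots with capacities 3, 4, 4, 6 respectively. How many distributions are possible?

Ignoring the caps, the number of non-negative solutions to x_1+…+x_4 = 11 is C(14,3) = 364.
Subtract solutions that violate a single cap (substitute x_i' = x_i − (cap_i+1)): x_1 ≥ 4 gives C(10,3) = 120; x_2 ≥ 5 gives C(9,3) = 84; x_3 ≥ 5 gives C(9,3) = 84; x_4 ≥ 7 gives C(7,3) = 35. Together 323.
Add back pairs where two caps are both exceeded: 10 + 10 + 1 + 4 + 0 + 0 = 25.
By inclusion–exclusion the count is 364 − 323 + 25 = 66.

66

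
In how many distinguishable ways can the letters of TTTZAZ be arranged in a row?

The 6 letters of TTTZAZ have repeats: T appearing 3 times and Z appearing twice.
So there are 6! / (3!·2!) = 60 distinguishable arrangements.

60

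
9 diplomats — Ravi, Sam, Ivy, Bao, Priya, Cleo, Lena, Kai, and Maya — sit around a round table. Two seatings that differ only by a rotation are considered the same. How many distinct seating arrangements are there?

Seat Ravi anywhere (absorbing the rotational symmetry), then permute the other 8: (8)! = 40320.

40320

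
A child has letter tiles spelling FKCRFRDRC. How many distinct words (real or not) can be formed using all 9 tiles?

FKCRFRDRC has 9 letters with C appearing twice, F appearing twice, and R appearing 3 times.
The number of distinct arrangements is 9!/(3!·2!·2!) = 362880/24 = 15120.

15120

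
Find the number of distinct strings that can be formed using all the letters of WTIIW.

Letter multiplicities in WTIIW: I×2, T×1, W×2.
The number of distinct arrangements is 5!/(2!·2!) = 120/4 = 30.

30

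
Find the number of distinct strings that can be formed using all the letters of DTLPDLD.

420

Letter multiplicities in DTLPDLD: D×3, L×2, P×1, T×1.
So there are 7! / (3!·2!) = 420 distinguishable arrangements.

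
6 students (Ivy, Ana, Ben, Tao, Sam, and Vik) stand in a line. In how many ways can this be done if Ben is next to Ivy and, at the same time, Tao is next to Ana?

96

Treat {Ben,Ivy} as one block (2 orders) and {Tao,Ana} as another (2 orders).
That leaves 4 units to arrange: 2 × 2 × 4! = 4 × 24 = 96.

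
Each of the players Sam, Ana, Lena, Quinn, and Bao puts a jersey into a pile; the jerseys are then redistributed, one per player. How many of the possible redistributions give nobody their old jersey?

44

Count assignments avoiding every fixed point. For any j of the 5 players fixed to their old jersey, the other 5−j can be arranged in (5−j)! ways.
By inclusion–exclusion this is Σ_{j=0}^{5} (−1)^j C(5,j)·(5−j)!.
Computing: 120 − 120 + 60 − 20 + 5 − 1 = 44.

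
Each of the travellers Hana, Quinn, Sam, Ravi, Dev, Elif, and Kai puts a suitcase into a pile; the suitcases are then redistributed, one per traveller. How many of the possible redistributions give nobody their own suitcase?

1854

Let Aᵢ be the assignments in which traveller i gets their own suitcase. We want the size of the complement of A₁∪…∪A_7.
By inclusion–exclusion this is Σ_{j=0}^{7} (−1)^j C(7,j)·(7−j)!.
Computing: 5040 − 5040 + 2520 − 840 + 210 − 42 + 7 − 1 = 1854.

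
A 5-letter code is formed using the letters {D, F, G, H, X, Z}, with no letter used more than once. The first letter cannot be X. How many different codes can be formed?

The first letter has 6−1 = 5 choices (anything except X).
The remaining 4 letters are filled from the other 5 symbols without repetition: 5 × 4 × 3 × 2 = 120.
Total: 5 × 120 = 600.

600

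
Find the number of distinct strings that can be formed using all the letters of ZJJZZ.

The 5 letters of ZJJZZ have repeats: J appearing twice and Z appearing 3 times.
Dividing 5! = 120 by 3!·2! = 12 for the repeated letters gives 10.

10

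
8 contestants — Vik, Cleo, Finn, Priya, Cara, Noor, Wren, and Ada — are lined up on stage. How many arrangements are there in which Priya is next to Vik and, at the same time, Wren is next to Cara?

Treat {Priya,Vik} as one block (2 orders) and {Wren,Cara} as another (2 orders).
That leaves 6 units to arrange: 2 × 2 × 6! = 4 × 720 = 2880.

2880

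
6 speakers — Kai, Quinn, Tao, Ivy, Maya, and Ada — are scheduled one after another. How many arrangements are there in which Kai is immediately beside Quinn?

240

Treat {Kai, Quinn} as a single unit. There are 5 units to order, and the pair itself can be ordered 2 ways.
That gives 2 × 5! = 2 × 120 = 240.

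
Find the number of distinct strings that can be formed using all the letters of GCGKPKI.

Letter multiplicities in GCGKPKI: C×1, G×2, I×1, K×2, P×1.
The number of distinct arrangements is 7!/(2!·2!) = 5040/4 = 1260.

1260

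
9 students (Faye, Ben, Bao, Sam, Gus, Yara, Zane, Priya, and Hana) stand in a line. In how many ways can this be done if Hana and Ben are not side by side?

Of the 9! = 362880 arrangements, those with Hana and Ben adjacent number 2 × 8! = 80640 (treat the pair as a block with 2 internal orders).
Complementary counting: 362880 − 80640 = 282240.

282240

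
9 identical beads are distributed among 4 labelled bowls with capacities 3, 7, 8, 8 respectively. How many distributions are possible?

158

By stars and bars, unrestricted non-negative solutions to x_1+…+x_4 = 9 number C(9+3,3) = 220.
Subtract solutions that violate a single cap (substitute x_i' = x_i − (cap_i+1)): x_1 ≥ 4 gives C(8,3) = 56; x_2 ≥ 8 gives C(4,3) = 4; x_3 ≥ 9 gives C(3,3) = 1; x_4 ≥ 9 gives C(3,3) = 1. Together 62.
No two caps can be exceeded simultaneously, so the pair terms are all 0.
By inclusion–exclusion the count is 220 − 62 + 0 = 158.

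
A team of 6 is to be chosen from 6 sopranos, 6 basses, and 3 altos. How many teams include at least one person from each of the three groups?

Unrestricted: C(15,6) = 5005 ways to pick any 6 of the 15.
Subtract selections that omit an entire group: no sopranos → C(9,6) = 84; no basses → C(9,6) = 84; no altos → C(12,6) = 924.
Add back selections omitting two groups (i.e. drawn from a single group): C(6,6) + C(6,6) + C(3,6) = 2.
By inclusion–exclusion: 5005 − 1092 + 2 = 3915.

3915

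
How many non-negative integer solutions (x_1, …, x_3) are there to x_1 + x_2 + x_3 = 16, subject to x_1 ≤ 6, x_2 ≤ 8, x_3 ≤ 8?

28

By stars and bars, unrestricted non-negative solutions to x_1+…+x_3 = 16 number C(16+2,2) = 153.
Subtract solutions that violate a single cap (substitute x_i' = x_i − (cap_i+1)): x_1 ≥ 7 gives C(11,2) = 55; x_2 ≥ 9 gives C(9,2) = 36; x_3 ≥ 9 gives C(9,2) = 36. Together 127.
Add back pairs where two caps are both exceeded: 1 + 1 + 0 = 2.
By inclusion–exclusion the count is 153 − 127 + 2 = 28.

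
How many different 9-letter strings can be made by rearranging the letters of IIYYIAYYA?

Letter multiplicities in IIYYIAYYA: A×2, I×3, Y×4.
So there are 9! / (4!·3!·2!) = 1260 distinguishable arrangements.

1260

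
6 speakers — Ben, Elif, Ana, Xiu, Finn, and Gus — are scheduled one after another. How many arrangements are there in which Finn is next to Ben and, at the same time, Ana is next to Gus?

96

Treat {Finn,Ben} as one block (2 orders) and {Ana,Gus} as another (2 orders).
That leaves 4 units to arrange: 2 × 2 × 4! = 4 × 24 = 96.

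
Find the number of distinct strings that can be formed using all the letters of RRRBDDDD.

280

The 8 letters of RRRBDDDD have repeats: D appearing 4 times and R appearing 3 times.
Dividing 8! = 40320 by 4!·3! = 144 for the repeated letters gives 280.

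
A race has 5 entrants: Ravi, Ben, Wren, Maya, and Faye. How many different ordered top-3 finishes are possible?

There are 5 choices for 1st place, 4 for 2nd, and 3 for 3rd.
That gives 5 × 4 × 3 = 60.

60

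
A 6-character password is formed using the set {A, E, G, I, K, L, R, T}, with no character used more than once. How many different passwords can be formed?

20160

With no repetition, fill the 6 characters in order: 8 choices, then 7, down to 3.
8 × 7 × 6 × 5 × 4 × 3 = 20160.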